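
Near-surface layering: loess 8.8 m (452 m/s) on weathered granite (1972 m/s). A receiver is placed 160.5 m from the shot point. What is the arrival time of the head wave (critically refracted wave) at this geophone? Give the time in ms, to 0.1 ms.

119.3 ms

θ_c = arcsin(V₁/V₂) = arcsin(452/1972) = 13.25°, cos θ_c = 0.9734.
Intercept time tᵢ = 2h cos θ_c / V₁ = 2·8.8·0.9734/452 = 0.03790 s.
t = x/V₂ + tᵢ = 160.5/1972 + 0.03790 = 0.11929 s.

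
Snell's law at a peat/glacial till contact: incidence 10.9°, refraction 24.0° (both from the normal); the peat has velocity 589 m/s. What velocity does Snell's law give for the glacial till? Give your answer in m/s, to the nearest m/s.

1267 m/s

sin 10.9° = 0.1891; sin 24.0° = 0.4067.
V₂ = V₁·(sin θ₂/sin θ₁) = 589·(0.4067/0.1891) = 1266.92 m/s.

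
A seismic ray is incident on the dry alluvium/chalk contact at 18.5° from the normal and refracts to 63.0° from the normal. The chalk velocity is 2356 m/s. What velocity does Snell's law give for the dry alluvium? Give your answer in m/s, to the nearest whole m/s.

sin 18.5° = 0.3173; sin 63.0° = 0.8910.
V₁ = V₂·(sin θ₁/sin θ₂) = 2356·(0.3173/0.8910) = 839.02 m/s.

839 m/s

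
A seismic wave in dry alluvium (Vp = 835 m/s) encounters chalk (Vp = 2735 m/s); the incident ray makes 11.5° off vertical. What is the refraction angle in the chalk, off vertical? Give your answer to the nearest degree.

41°

sin θ₁/V₁ = sin θ₂/V₂ ⇒ sin θ₂ = 2735·sin 11.5°/835 = 2735·0.1994/835 = 0.6530.
θ₂ = arcsin 0.6530 = 40.77° from the normal.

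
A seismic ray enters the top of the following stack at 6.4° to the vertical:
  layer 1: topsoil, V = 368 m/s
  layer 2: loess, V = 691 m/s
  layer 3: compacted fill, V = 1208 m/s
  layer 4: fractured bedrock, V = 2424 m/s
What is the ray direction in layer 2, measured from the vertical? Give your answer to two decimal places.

12.08°

Ray parameter p = sin 6.4° / 368 = 3.0290e-04 s/m.
sin θ_2 = p·V_2 = 3.0290e-04 × 691 = 0.2093.
θ_2 = arcsin 0.2093 = 12.08°.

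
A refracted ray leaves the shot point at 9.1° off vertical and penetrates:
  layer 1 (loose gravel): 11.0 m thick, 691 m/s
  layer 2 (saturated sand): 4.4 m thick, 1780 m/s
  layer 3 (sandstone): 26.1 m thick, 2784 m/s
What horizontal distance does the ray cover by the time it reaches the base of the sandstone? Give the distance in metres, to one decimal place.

Apply Snell's law at each interface; in layer i the horizontal offset is hᵢ·tan θᵢ.
Layer 1: θ = 9.10°; offset = 11.0·tan 9.10° = 1.762 m.
Layer 2: sin θ = 1780·sin 9.1°/691 = 0.4074, θ = 24.04°; offset = 4.4·tan 24.04° = 1.963 m.
Layer 3: sin θ = 2784·sin 9.1°/691 = 0.6372, θ = 39.58°; offset = 26.1·tan 39.58° = 21.580 m.
Summing the layer offsets gives 25.304 m.

25.3 m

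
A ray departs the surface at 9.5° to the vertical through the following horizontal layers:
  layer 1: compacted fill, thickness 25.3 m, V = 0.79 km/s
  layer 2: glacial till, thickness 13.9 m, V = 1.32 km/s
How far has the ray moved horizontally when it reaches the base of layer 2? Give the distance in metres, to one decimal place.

8.2 m

Apply Snell's law at each interface; in layer i the horizontal offset is hᵢ·tan θᵢ.
Layer 1: θ = 9.50°; offset = 25.3·tan 9.50° = 4.234 m.
Layer 2: sin θ = 1.32·sin 9.5°/0.79 = 0.2758, θ = 16.01°; offset = 13.9·tan 16.01° = 3.988 m.
Summing the layer offsets gives 8.222 m.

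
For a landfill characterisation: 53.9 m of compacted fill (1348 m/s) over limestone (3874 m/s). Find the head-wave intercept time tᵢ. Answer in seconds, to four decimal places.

0.0750 s

θ_c = arcsin(V₁/V₂) = arcsin(1348/3874) = 20.36°; cos θ_c = 0.9375.
tᵢ = 2h·cos θ_c / V₁ = 2·53.9·0.9375 / 1348 = 0.07497 s.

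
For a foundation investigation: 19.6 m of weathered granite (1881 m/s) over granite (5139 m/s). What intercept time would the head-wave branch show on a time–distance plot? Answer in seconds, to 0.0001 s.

θ_c = arcsin(V₁/V₂) = arcsin(1881/5139) = 21.47°; cos θ_c = 0.9306.
tᵢ = 2h·cos θ_c / V₁ = 2·19.6·0.9306 / 1881 = 0.01939 s.

0.0194 s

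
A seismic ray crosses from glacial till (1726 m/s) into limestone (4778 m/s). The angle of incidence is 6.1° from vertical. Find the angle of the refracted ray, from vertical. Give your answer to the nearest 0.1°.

17.1°

sin θ₁/V₁ = sin θ₂/V₂ ⇒ sin θ₂ = 4778·sin 6.1°/1726 = 4778·0.1063/1726 = 0.2942.
θ₂ = sin⁻¹(0.2942) = 17.11° (from vertical).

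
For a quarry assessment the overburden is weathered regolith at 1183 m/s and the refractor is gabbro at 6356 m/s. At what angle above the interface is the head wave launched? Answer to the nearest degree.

At critical incidence the refracted ray runs along the interface (θ₂ = 90°), so sin θ_c = V₁/V₂.
θ_c = arcsin(1183/6356) = arcsin 0.1861 = 10.73°.
Measured from the interface: 90° − 10.73° = 79.27°.

79°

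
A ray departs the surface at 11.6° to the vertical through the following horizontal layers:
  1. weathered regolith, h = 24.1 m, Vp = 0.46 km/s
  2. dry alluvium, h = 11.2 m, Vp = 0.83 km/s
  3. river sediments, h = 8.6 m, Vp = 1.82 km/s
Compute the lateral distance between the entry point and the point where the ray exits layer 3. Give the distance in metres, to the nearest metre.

Apply Snell's law at each interface; in layer i the horizontal offset is hᵢ·tan θᵢ.
Layer 1: θ = 11.60°; offset = 24.1·tan 11.60° = 4.947 m.
Layer 2: sin θ = 0.83·sin 11.6°/0.46 = 0.3628, θ = 21.27°; offset = 11.2·tan 21.27° = 4.361 m.
Layer 3: sin θ = 1.82·sin 11.6°/0.46 = 0.7956, θ = 52.71°; offset = 8.6·tan 52.71° = 11.293 m.
Total horizontal offset = 20.600 m.

21 m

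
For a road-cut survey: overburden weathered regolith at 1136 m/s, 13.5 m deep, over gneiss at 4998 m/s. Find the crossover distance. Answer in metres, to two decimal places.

θ_c = arcsin(1136/4998) = 13.14°, so cos θ_c = 0.9738 and tᵢ = 2h cos θ_c/V₁ = 0.0231 s.
At crossover x/V₁ = x/V₂ + tᵢ ⇒ x = tᵢ/(1/V₁ − 1/V₂) = 0.02315/(8.8028e-04 − 2.0008e-04) = 34.03 m.

34.03 m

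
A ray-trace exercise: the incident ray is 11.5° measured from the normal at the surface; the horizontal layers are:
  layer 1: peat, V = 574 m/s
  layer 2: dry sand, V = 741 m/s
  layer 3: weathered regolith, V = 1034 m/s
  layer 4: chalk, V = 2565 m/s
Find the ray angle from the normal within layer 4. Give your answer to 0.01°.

Snell's law across each interface conserves sin θ / V, so sin θ_4 = V_4·sin θ₁/V₁.
sin θ_4 = 2565 × sin 11.5° / 574 = 0.8909.
θ_4 = arcsin 0.8909 = 62.99°.

62.99°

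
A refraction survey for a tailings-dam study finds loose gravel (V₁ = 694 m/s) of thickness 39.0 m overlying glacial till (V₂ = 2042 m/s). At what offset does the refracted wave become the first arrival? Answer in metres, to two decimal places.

111.12 m

θ_c = arcsin(694/2042) = 19.87°, so cos θ_c = 0.9405 and tᵢ = 2h cos θ_c/V₁ = 0.1057 s.
At crossover x/V₁ = x/V₂ + tᵢ ⇒ x = tᵢ/(1/V₁ − 1/V₂) = 0.10570/(1.4409e-03 − 4.8972e-04) = 111.12 m.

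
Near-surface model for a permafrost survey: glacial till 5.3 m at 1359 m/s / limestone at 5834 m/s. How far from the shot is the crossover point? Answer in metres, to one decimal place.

13.4 m

x_cross = 2h·√((V₂+V₁)/(V₂−V₁)).
(V₂+V₁)/(V₂−V₁) = (5834+1359)/(5834−1359) = 1.6074; √ = 1.2678.
x_cross = 2·5.3·1.2678 = 13.44 m.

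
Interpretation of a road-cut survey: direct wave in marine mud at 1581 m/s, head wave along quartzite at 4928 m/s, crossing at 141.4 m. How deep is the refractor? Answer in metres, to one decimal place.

50.7 m

x_cross = 2h·√((V₂+V₁)/(V₂−V₁)) → h = x_cross / (2·√((V₂+V₁)/(V₂−V₁))).
√((V₂+V₁)/(V₂−V₁)) = √((4928+1581)/(4928−1581)) = 1.3945.
h = 141.4 / (2·1.3945) = 50.70 m.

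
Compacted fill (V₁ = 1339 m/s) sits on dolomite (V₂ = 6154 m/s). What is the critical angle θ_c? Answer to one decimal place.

12.6°

At critical incidence the refracted ray runs along the interface (θ₂ = 90°), so sin θ_c = V₁/V₂.
θ_c = arcsin(1339/6154) = arcsin 0.2176 = 12.57°.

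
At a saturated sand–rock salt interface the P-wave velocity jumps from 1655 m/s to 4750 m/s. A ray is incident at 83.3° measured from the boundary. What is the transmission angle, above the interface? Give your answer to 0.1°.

Convert to the normal: θ₁ = 90° − 83.3° = 6.7°.
sin θ₁/V₁ = sin θ₂/V₂ ⇒ sin θ₂ = 4750·sin 6.7°/1655 = 4750·0.1167/1655 = 0.3349.
θ₂ = sin⁻¹(0.3349) = 19.56° (from vertical).
From the interface: 90° − 19.56° = 70.44°.

70.4°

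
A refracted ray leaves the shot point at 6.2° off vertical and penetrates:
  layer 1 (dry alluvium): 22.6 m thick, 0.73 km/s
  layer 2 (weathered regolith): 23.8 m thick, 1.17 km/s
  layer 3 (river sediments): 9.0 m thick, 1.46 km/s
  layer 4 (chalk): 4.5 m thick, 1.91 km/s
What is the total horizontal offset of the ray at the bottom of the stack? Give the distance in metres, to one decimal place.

Apply Snell's law at each interface; in layer i the horizontal offset is hᵢ·tan θᵢ.
Layer 1: θ = 6.20°; offset = 22.6·tan 6.20° = 2.455 m.
Layer 2: sin θ = 1.17·sin 6.2°/0.73 = 0.1731, θ = 9.97°; offset = 23.8·tan 9.97° = 4.183 m.
Layer 3: sin θ = 1.46·sin 6.2°/0.73 = 0.2160, θ = 12.47°; offset = 9.0·tan 12.47° = 1.991 m.
Layer 4: sin θ = 1.91·sin 6.2°/0.73 = 0.2826, θ = 16.41°; offset = 4.5·tan 16.41° = 1.326 m.
Summing the layer offsets gives 9.955 m.

10.0 m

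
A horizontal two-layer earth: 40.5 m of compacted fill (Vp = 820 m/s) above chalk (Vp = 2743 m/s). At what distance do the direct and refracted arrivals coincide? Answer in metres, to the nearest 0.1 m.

110.3 m

θ_c = arcsin(820/2743) = 17.39°, so cos θ_c = 0.9543 and tᵢ = 2h cos θ_c/V₁ = 0.0943 s.
At crossover x/V₁ = x/V₂ + tᵢ ⇒ x = tᵢ/(1/V₁ − 1/V₂) = 0.09426/(1.2195e-03 − 3.6456e-04) = 110.26 m.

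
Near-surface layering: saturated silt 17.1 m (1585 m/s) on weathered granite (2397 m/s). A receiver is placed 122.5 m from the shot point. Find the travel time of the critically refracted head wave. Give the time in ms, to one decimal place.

67.3 ms

t = x/V₂ + 2h·√(V₂²−V₁²)/(V₁V₂).
√(V₂²−V₁²) = √(2397²−1585²) = 1798.2 m/s; delay term = 2·17.1·1798.2/(1585·2397) = 0.01619 s.
t = 122.5/2397 + 0.01619 = 0.06729 s.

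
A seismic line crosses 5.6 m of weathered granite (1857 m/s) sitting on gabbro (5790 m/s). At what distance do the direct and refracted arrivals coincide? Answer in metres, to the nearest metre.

x_cross = 2h·√((V₂+V₁)/(V₂−V₁)).
(V₂+V₁)/(V₂−V₁) = (5790+1857)/(5790−1857) = 1.9443; √ = 1.3944.
x_cross = 2·5.6·1.3944 = 15.62 m.

16 m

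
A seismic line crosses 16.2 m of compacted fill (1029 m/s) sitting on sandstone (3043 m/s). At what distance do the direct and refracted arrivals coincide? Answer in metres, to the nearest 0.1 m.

θ_c = arcsin(1029/3043) = 19.76°, so cos θ_c = 0.9411 and tᵢ = 2h cos θ_c/V₁ = 0.0296 s.
At crossover x/V₁ = x/V₂ + tᵢ ⇒ x = tᵢ/(1/V₁ − 1/V₂) = 0.02963/(9.7182e-04 − 3.2862e-04) = 46.07 m.

46.1 m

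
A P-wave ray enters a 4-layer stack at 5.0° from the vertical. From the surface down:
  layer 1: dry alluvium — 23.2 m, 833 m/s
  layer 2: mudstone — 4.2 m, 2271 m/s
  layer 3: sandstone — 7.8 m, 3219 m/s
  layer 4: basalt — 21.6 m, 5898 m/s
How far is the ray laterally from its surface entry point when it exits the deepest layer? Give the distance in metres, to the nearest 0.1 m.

Apply Snell's law at each interface; in layer i the horizontal offset is hᵢ·tan θᵢ.
Layer 1: θ = 5.00°; offset = 23.2·tan 5.00° = 2.030 m.
Layer 2: sin θ = 2271·sin 5.0°/833 = 0.2376, θ = 13.75°; offset = 4.2·tan 13.75° = 1.027 m.
Layer 3: sin θ = 3219·sin 5.0°/833 = 0.3368, θ = 19.68°; offset = 7.8·tan 19.68° = 2.790 m.
Layer 4: sin θ = 5898·sin 5.0°/833 = 0.6171, θ = 38.10°; offset = 21.6·tan 38.10° = 16.939 m.
Σ offsets = 22.787 m.

22.8 m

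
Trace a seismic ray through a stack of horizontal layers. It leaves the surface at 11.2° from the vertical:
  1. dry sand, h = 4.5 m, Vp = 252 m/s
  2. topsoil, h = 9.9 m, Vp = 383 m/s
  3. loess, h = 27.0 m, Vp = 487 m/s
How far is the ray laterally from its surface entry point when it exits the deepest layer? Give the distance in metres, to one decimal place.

Ray parameter p = sin 11.2° / 252 m/s = 7.7077e-04 s/m.
Layer 1: θ = 11.20°; offset = 4.5·tan 11.20° = 0.891 m.
Layer 2: sin θ = p·383 = 0.2952 → θ = 17.17°; offset = 9.9·tan 17.17° = 3.059 m.
Layer 3: sin θ = p·487 = 0.3754 → θ = 22.05°; offset = 27.0·tan 22.05° = 10.934 m.
Summing the layer offsets gives 14.884 m.

14.9 m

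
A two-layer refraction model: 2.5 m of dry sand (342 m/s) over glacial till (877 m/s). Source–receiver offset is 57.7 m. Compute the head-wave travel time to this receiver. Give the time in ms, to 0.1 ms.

θ_c = arcsin(V₁/V₂) = arcsin(342/877) = 22.95°, cos θ_c = 0.9208.
Intercept time tᵢ = 2h cos θ_c / V₁ = 2·2.5·0.9208/342 = 0.01346 s.
t = x/V₂ + tᵢ = 57.7/877 + 0.01346 = 0.07925 s.

79.3 ms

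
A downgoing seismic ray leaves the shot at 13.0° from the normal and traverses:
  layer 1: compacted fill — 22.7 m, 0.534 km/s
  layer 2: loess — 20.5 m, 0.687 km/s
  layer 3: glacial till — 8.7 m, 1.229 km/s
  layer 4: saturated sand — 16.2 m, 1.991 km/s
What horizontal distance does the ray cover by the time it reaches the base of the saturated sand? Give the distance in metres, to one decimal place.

Apply Snell's law at each interface; in layer i the horizontal offset is hᵢ·tan θᵢ.
Layer 1: θ = 13.00°; offset = 22.7·tan 13.00° = 5.241 m.
Layer 2: sin θ = 0.687·sin 13.0°/0.534 = 0.2894, θ = 16.82°; offset = 20.5·tan 16.82° = 6.198 m.
Layer 3: sin θ = 1.229·sin 13.0°/0.534 = 0.5177, θ = 31.18°; offset = 8.7·tan 31.18° = 5.265 m.
Layer 4: sin θ = 1.991·sin 13.0°/0.534 = 0.8387, θ = 57.01°; offset = 16.2·tan 57.01° = 24.951 m.
Total horizontal offset = 41.654 m.

41.7 m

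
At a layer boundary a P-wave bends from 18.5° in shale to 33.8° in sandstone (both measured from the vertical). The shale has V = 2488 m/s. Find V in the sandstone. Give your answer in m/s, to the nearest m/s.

Snell's law: sin 18.5°/V₁ = sin 33.8°/V₂.
V₂ = V₁·sin 33.8°/sin 18.5° = 2488 × 1.7532 = 4361.94 m/s.

4362 m/s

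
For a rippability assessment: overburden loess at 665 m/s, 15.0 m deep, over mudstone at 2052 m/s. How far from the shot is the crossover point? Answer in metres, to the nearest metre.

42 m

θ_c = arcsin(665/2052) = 18.91°, so cos θ_c = 0.9460 and tᵢ = 2h cos θ_c/V₁ = 0.0427 s.
At crossover x/V₁ = x/V₂ + tᵢ ⇒ x = tᵢ/(1/V₁ − 1/V₂) = 0.04268/(1.5038e-03 − 4.8733e-04) = 41.99 m.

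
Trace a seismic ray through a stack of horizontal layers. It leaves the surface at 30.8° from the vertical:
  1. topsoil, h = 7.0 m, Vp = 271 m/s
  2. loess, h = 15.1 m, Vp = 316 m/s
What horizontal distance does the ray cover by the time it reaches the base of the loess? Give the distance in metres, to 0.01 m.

Ray parameter p = sin 30.8° / 271 m/s = 1.8895e-03 s/m.
Layer 1: θ = 30.80°; offset = 7.0·tan 30.80° = 4.1728 m.
Layer 2: sin θ = p·316 = 0.5971 → θ = 36.66°; offset = 15.1·tan 36.66° = 11.2389 m.
Total horizontal offset = 15.4117 m.

15.41 m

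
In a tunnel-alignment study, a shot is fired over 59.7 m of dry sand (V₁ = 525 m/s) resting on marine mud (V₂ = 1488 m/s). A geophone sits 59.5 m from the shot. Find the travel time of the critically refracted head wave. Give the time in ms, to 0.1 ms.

252.8 ms

θ_c = arcsin(V₁/V₂) = arcsin(525/1488) = 20.66°, cos θ_c = 0.9357.
Intercept time tᵢ = 2h cos θ_c / V₁ = 2·59.7·0.9357/525 = 0.21280 s.
t = x/V₂ + tᵢ = 59.5/1488 + 0.21280 = 0.25279 s.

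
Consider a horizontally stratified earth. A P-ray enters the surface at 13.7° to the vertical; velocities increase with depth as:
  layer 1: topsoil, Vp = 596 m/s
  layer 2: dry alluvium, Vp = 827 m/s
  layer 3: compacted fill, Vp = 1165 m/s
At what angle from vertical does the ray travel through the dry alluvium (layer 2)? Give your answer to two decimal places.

19.19°

Snell's law across each interface conserves sin θ / V, so sin θ_2 = V_2·sin θ₁/V₁.
sin θ_2 = 827 × sin 13.7° / 596 = 0.3286.
θ_2 = 19.19° from the vertical.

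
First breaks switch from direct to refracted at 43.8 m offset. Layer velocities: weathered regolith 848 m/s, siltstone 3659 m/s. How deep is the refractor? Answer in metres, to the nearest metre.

17 m

h = (x_cross/2)·√((V₂−V₁)/(V₂+V₁)).
(V₂−V₁)/(V₂+V₁) = (3659−848)/(3659+848) = 0.6237; √ = 0.7897.
h = (43.8/2)·0.7897 = 17.30 m.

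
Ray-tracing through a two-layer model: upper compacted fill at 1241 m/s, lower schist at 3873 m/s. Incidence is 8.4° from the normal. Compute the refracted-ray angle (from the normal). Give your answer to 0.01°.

sin θ₁/V₁ = sin θ₂/V₂ ⇒ sin θ₂ = 3873·sin 8.4°/1241 = 3873·0.1461/1241 = 0.4559.
θ₂ = arcsin 0.4559 = 27.12° from the normal.

27.12°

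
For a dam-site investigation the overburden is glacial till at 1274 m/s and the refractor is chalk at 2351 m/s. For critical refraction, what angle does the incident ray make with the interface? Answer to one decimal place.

57.2°

At critical incidence the refracted ray runs along the interface (θ₂ = 90°), so sin θ_c = V₁/V₂.
θ_c = arcsin(1274/2351) = arcsin 0.5419 = 32.81°.
Measured from the interface: 90° − 32.81° = 57.19°.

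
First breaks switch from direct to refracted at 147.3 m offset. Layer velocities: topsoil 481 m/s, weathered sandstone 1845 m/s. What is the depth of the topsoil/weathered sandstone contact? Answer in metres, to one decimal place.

h = (x_cross/2)·√((V₂−V₁)/(V₂+V₁)).
(V₂−V₁)/(V₂+V₁) = (1845−481)/(1845+481) = 0.5864; √ = 0.7658.
h = (147.3/2)·0.7658 = 56.40 m.

56.4 m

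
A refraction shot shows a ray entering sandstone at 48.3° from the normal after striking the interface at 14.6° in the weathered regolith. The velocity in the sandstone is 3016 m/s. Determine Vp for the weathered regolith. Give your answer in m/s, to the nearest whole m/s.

sin 14.6° = 0.2521; sin 48.3° = 0.7466.
V₁ = V₂·(sin θ₁/sin θ₂) = 3016·(0.2521/0.7466) = 1018.22 m/s.

1018 m/s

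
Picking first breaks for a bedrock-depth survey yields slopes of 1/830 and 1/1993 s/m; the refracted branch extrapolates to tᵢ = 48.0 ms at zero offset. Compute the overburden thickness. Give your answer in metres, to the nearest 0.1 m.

21.9 m

h = tᵢ·V₁·V₂ / (2·√(V₂²−V₁²)).
√(V₂²−V₁²) = √(1993² − 830²) = 1811.9 m/s.
h = 0.048 s × 830 × 1993 / (2 × 1811.9) = 21.91 m.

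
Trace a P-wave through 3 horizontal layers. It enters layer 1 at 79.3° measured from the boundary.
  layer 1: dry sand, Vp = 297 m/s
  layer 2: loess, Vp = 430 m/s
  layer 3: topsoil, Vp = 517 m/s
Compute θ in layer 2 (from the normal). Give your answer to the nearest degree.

From the normal: θ₁ = 90° − 79.3° = 10.7°.
Ray parameter p = sin 10.7° / 297 = 6.2514e-04 s/m.
sin θ_2 = p·V_2 = 6.2514e-04 × 430 = 0.2688.
θ_2 = arcsin 0.2688 = 15.59°.

16°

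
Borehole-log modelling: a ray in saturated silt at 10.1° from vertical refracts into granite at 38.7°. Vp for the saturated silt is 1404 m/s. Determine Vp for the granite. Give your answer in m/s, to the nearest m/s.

Snell's law: sin 10.1°/V₁ = sin 38.7°/V₂.
V₂ = V₁·sin 38.7°/sin 10.1° = 1404 × 3.5653 = 5005.74 m/s.

5006 m/s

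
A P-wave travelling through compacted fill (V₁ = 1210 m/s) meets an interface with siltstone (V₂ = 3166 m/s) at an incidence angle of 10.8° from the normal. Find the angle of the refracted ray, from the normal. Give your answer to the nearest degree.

sin θ₁/V₁ = sin θ₂/V₂ ⇒ sin θ₂ = 3166·sin 10.8°/1210 = 3166·0.1874/1210 = 0.4903.
θ₂ = sin⁻¹(0.4903) = 29.36° (from vertical).

29°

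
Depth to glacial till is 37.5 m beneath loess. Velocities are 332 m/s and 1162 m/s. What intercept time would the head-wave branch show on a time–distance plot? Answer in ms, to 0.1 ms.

tᵢ = 2h·√(V₂²−V₁²)/(V₁V₂).
√(V₂²−V₁²) = √(1162²−332²) = 1113.6 m/s.
tᵢ = 2·37.5·1113.6/(332·1162) = 0.21649 s.

216.5 ms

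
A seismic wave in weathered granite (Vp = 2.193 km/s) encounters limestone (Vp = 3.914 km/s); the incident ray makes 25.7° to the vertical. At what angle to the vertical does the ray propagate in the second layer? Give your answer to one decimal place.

50.7°

sin θ₁/V₁ = sin θ₂/V₂ ⇒ sin θ₂ = 3.914·sin 25.7°/2.193 = 3.914·0.4337/2.193 = 0.7740.
θ₂ = arcsin 0.7740 = 50.71° from the normal.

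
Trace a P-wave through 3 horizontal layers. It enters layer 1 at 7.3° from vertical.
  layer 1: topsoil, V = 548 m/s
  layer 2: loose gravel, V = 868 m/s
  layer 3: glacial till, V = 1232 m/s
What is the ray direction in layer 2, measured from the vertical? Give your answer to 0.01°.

11.61°

Ray parameter p = sin 7.3° / 548 = 2.3187e-04 s/m.
sin θ_2 = p·V_2 = 2.3187e-04 × 868 = 0.2013.
θ_2 = 11.61° from the vertical.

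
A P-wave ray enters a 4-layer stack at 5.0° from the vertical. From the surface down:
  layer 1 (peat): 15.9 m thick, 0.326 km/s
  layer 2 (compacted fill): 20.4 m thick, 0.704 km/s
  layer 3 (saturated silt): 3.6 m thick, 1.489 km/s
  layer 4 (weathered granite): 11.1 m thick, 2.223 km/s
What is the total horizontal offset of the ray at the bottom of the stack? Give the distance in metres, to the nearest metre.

Apply Snell's law at each interface; in layer i the horizontal offset is hᵢ·tan θᵢ.
Layer 1: θ = 5.00°; offset = 15.9·tan 5.00° = 1.391 m.
Layer 2: sin θ = 0.704·sin 5.0°/0.326 = 0.1882, θ = 10.85°; offset = 20.4·tan 10.85° = 3.909 m.
Layer 3: sin θ = 1.489·sin 5.0°/0.326 = 0.3981, θ = 23.46°; offset = 3.6·tan 23.46° = 1.562 m.
Layer 4: sin θ = 2.223·sin 5.0°/0.326 = 0.5943, θ = 36.46°; offset = 11.1·tan 36.46° = 8.203 m.
Σ offsets = 15.065 m.

15 m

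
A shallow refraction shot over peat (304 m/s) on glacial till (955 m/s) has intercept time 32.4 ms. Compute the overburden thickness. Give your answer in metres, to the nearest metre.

5 m

θ_c = arcsin(304/955) = 18.56°; cos θ_c = 0.9480.
tᵢ = 2h cos θ_c/V₁ ⇒ h = tᵢ·V₁/(2 cos θ_c) = 0.0324·304/(2·0.9480) = 5.20 m.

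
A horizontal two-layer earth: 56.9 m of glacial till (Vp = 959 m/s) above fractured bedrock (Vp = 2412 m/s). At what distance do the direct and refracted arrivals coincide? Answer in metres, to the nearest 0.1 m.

173.3 m

x_cross = 2h·√((V₂+V₁)/(V₂−V₁)).
(V₂+V₁)/(V₂−V₁) = (2412+959)/(2412−959) = 2.3200; √ = 1.5232.
x_cross = 2·56.9·1.5232 = 173.34 m.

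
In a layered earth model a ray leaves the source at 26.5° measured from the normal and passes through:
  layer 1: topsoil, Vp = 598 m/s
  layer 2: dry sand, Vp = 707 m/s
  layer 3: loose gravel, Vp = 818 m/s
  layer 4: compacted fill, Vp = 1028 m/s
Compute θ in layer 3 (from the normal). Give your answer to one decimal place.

Snell's law across each interface conserves sin θ / V, so sin θ_3 = V_3·sin θ₁/V₁.
sin θ_3 = 818 × sin 26.5° / 598 = 0.6104.
θ_3 = 37.61° from the vertical.

37.6°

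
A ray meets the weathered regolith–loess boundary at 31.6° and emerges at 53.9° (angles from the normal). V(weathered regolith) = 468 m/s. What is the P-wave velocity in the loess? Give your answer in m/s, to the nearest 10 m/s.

Snell's law: sin 31.6°/V₁ = sin 53.9°/V₂.
V₂ = V₁·sin 53.9°/sin 31.6° = 468 × 1.5420 = 721.66 m/s.

720 m/s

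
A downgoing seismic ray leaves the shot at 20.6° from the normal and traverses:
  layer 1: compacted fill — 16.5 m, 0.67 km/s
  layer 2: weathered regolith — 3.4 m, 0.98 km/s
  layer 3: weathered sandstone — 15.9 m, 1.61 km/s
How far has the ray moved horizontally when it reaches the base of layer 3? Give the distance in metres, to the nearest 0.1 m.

33.4 m

Ray parameter p = sin 20.6° / 0.67 km/s = 5.2514e-01 s/km.
Layer 1: θ = 20.60°; offset = 16.5·tan 20.60° = 6.202 m.
Layer 2: sin θ = p·0.98 = 0.5146 → θ = 30.97°; offset = 3.4·tan 30.97° = 2.041 m.
Layer 3: sin θ = p·1.61 = 0.8455 → θ = 57.72°; offset = 15.9·tan 57.72° = 25.173 m.
Total horizontal offset = 33.416 m.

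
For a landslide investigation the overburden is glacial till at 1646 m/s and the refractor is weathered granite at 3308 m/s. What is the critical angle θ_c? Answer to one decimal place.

Critical incidence: sin θ_c = V₁/V₂ = 1646/3308 = 0.4976.
θ_c = arcsin 0.4976 = 29.84°.

29.8°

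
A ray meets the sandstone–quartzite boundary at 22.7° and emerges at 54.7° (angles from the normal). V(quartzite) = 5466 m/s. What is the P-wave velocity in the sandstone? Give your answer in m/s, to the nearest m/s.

sin 22.7° = 0.3859; sin 54.7° = 0.8161.
V₁ = V₂·(sin θ₁/sin θ₂) = 5466·(0.3859/0.8161) = 2584.57 m/s.

2585 m/s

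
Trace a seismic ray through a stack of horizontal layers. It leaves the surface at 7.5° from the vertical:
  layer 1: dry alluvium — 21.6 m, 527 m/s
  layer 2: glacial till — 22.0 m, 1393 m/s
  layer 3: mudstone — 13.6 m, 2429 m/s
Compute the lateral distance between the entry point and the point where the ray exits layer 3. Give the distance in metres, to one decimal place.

21.2 m

p = sin θ₁/V₁ = sin 7.5°/527 = 2.4768e-04 s/m is conserved through the stack.
Layer 1: θ = 7.50°; offset = 21.6·tan 7.50° = 2.844 m.
Layer 2: sin θ = p·1393 = 0.3450 → θ = 20.18°; offset = 22.0·tan 20.18° = 8.087 m.
Layer 3: sin θ = p·2429 = 0.6016 → θ = 36.99°; offset = 13.6·tan 36.99° = 10.243 m.
Summing the layer offsets gives 21.173 m.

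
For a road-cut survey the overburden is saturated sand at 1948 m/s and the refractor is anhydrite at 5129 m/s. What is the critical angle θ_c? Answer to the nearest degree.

22°

At critical incidence the refracted ray runs along the interface (θ₂ = 90°), so sin θ_c = V₁/V₂.
θ_c = arcsin(1948/5129) = arcsin 0.3798 = 22.32°.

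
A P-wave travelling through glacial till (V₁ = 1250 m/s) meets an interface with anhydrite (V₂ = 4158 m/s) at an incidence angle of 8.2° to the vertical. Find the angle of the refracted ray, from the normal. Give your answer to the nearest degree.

sin θ₁/V₁ = sin θ₂/V₂ ⇒ sin θ₂ = 4158·sin 8.2°/1250 = 4158·0.1426/1250 = 0.4744.
θ₂ = arcsin 0.4744 = 28.32° from the normal.

28°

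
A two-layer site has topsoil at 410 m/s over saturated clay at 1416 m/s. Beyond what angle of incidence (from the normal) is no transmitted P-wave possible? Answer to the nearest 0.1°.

Critical incidence: sin θ_c = V₁/V₂ = 410/1416 = 0.2895.
θ_c = arcsin 0.2895 = 16.83°.

16.8°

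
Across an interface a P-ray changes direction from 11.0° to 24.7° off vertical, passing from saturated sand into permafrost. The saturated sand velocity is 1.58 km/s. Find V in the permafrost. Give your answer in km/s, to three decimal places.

sin 11.0° = 0.1908; sin 24.7° = 0.4179.
V₂ = V₁·(sin θ₂/sin θ₁) = 1.58·(0.4179/0.1908) = 3.460 km/s.

3.460 km/s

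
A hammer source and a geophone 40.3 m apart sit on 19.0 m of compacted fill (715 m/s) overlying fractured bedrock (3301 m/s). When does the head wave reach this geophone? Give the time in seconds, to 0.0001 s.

t = x/V₂ + 2h·√(V₂²−V₁²)/(V₁V₂).
√(V₂²−V₁²) = √(3301²−715²) = 3222.6 m/s; delay term = 2·19.0·3222.6/(715·3301) = 0.05189 s.
t = 40.3/3301 + 0.05189 = 0.06409 s.

0.0641 s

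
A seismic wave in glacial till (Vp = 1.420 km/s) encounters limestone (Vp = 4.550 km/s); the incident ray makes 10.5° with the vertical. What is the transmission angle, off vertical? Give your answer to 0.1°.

35.7°

Snell's law: sin θ₂ = (V₂/V₁)·sin θ₁ = (4.550/1.420)·sin 10.5° = 0.5839.
θ₂ = sin⁻¹(0.5839) = 35.73° (from vertical).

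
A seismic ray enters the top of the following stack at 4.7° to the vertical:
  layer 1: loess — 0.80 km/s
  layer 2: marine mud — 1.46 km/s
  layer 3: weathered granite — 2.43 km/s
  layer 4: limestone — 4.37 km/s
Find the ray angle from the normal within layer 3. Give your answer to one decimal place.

Ray parameter p = sin 4.7° / 0.80 = 1.0242e-01 s/km.
sin θ_3 = p·V_3 = 1.0242e-01 × 2.43 = 0.2489.
θ_3 = 14.41° from the vertical.

14.4°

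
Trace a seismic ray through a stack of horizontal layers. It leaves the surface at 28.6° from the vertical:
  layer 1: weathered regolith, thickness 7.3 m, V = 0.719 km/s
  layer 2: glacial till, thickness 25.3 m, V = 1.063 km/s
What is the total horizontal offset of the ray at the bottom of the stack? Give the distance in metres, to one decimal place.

29.3 m

Ray parameter p = sin 28.6° / 0.719 km/s = 6.6577e-01 s/km.
Layer 1: θ = 28.60°; offset = 7.3·tan 28.60° = 3.980 m.
Layer 2: sin θ = p·1.063 = 0.7077 → θ = 45.05°; offset = 25.3·tan 45.05° = 25.344 m.
Summing the layer offsets gives 29.324 m.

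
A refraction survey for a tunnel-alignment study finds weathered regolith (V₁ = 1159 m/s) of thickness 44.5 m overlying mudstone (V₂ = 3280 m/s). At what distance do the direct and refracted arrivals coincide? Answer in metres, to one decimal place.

128.8 m

θ_c = arcsin(1159/3280) = 20.69°, so cos θ_c = 0.9355 and tᵢ = 2h cos θ_c/V₁ = 0.0718 s.
At crossover x/V₁ = x/V₂ + tᵢ ⇒ x = tᵢ/(1/V₁ − 1/V₂) = 0.07184/(8.6281e-04 − 3.0488e-04) = 128.75 m.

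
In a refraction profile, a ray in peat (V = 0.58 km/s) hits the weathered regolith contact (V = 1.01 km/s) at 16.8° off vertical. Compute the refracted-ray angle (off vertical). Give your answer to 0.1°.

30.2°

sin θ₁/V₁ = sin θ₂/V₂ ⇒ sin θ₂ = 1.01·sin 16.8°/0.58 = 1.01·0.2890/0.58 = 0.5033.
θ₂ = sin⁻¹(0.5033) = 30.22° (from vertical).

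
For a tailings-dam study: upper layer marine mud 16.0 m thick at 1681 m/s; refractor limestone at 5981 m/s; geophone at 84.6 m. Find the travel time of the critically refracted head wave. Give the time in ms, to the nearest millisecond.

t = x/V₂ + 2h·√(V₂²−V₁²)/(V₁V₂).
√(V₂²−V₁²) = √(5981²−1681²) = 5739.9 m/s; delay term = 2·16.0·5739.9/(1681·5981) = 0.01827 s.
t = 84.6/5981 + 0.01827 = 0.03241 s.

32 ms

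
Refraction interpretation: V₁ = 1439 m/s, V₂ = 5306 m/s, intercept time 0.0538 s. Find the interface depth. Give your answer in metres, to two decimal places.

h = tᵢ·V₁·V₂ / (2·√(V₂²−V₁²)).
√(V₂²−V₁²) = √(5306² − 1439²) = 5107.1 m/s.
h = 0.0538 s × 1439 × 5306 / (2 × 5107.1) = 40.22 m.

40.22 m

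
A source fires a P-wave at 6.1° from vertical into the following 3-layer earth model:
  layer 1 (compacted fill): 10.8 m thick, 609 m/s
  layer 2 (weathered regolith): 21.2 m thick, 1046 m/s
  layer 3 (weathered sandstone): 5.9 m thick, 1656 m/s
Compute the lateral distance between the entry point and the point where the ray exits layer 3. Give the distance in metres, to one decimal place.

Ray parameter p = sin 6.1° / 609 m/s = 1.7449e-04 s/m.
Layer 1: θ = 6.10°; offset = 10.8·tan 6.10° = 1.154 m.
Layer 2: sin θ = p·1046 = 0.1825 → θ = 10.52°; offset = 21.2·tan 10.52° = 3.935 m.
Layer 3: sin θ = p·1656 = 0.2890 → θ = 16.80°; offset = 5.9·tan 16.80° = 1.781 m.
Summing the layer offsets gives 6.870 m.

6.9 m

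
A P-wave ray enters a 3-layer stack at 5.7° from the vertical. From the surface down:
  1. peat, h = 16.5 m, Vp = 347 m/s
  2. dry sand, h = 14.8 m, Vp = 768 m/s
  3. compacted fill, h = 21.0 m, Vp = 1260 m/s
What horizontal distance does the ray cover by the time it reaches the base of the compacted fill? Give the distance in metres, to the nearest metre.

Apply Snell's law at each interface; in layer i the horizontal offset is hᵢ·tan θᵢ.
Layer 1: θ = 5.70°; offset = 16.5·tan 5.70° = 1.647 m.
Layer 2: sin θ = 768·sin 5.7°/347 = 0.2198, θ = 12.70°; offset = 14.8·tan 12.70° = 3.335 m.
Layer 3: sin θ = 1260·sin 5.7°/347 = 0.3606, θ = 21.14°; offset = 21.0·tan 21.14° = 8.120 m.
Σ offsets = 13.102 m.

13 m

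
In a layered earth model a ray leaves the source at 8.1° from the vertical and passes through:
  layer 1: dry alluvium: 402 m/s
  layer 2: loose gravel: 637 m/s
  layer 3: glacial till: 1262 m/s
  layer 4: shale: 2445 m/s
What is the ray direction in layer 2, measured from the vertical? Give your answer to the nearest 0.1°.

12.9°

Snell's law across each interface conserves sin θ / V, so sin θ_2 = V_2·sin θ₁/V₁.
sin θ_2 = 637 × sin 8.1° / 402 = 0.2233.
θ_2 = 12.90° from the vertical.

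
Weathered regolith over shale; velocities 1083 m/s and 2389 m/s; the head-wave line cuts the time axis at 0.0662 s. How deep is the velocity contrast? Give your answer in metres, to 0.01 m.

h = tᵢ·V₁·V₂ / (2·√(V₂²−V₁²)).
√(V₂²−V₁²) = √(2389² − 1083²) = 2129.4 m/s.
h = 0.0662 s × 1083 × 2389 / (2 × 2129.4) = 40.22 m.

40.22 m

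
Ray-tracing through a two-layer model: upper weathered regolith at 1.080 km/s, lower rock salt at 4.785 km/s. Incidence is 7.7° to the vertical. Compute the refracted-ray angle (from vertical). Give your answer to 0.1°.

36.4°

sin θ₁/V₁ = sin θ₂/V₂ ⇒ sin θ₂ = 4.785·sin 7.7°/1.080 = 4.785·0.1340/1.080 = 0.5936.
θ₂ = sin⁻¹(0.5936) = 36.42° (from vertical).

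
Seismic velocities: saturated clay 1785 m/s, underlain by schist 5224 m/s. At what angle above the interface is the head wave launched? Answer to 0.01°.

Critical incidence: sin θ_c = V₁/V₂ = 1785/5224 = 0.3417.
θ_c = arcsin 0.3417 = 19.98°.
Measured from the interface: 90° − 19.98° = 70.02°.

70.02°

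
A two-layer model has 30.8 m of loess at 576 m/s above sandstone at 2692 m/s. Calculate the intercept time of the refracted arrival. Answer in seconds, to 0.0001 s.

tᵢ = 2h·√(V₂²−V₁²)/(V₁V₂).
√(V₂²−V₁²) = √(2692²−576²) = 2629.7 m/s.
tᵢ = 2·30.8·2629.7/(576·2692) = 0.10447 s.

0.1045 s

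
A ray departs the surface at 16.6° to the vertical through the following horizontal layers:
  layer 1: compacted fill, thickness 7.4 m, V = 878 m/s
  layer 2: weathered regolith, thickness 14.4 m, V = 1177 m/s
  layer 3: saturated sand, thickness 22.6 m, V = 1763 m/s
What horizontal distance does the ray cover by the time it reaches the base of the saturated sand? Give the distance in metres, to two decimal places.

p = sin θ₁/V₁ = sin 16.6°/878 = 3.2539e-04 s/m is conserved through the stack.
Layer 1: θ = 16.60°; offset = 7.4·tan 16.60° = 2.2060 m.
Layer 2: sin θ = p·1177 = 0.3830 → θ = 22.52°; offset = 14.4·tan 22.52° = 5.9701 m.
Layer 3: sin θ = p·1763 = 0.5737 → θ = 35.01°; offset = 22.6·tan 35.01° = 15.8279 m.
Total horizontal offset = 24.0040 m.

24.00 m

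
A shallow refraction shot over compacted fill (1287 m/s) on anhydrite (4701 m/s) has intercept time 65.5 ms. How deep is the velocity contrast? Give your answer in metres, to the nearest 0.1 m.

θ_c = arcsin(1287/4701) = 15.89°; cos θ_c = 0.9618.
tᵢ = 2h cos θ_c/V₁ ⇒ h = tᵢ·V₁/(2 cos θ_c) = 0.0655·1287/(2·0.9618) = 43.82 m.

43.8 m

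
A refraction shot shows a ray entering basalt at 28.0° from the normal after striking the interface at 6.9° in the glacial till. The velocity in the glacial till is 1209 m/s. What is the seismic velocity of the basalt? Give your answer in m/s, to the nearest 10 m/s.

Snell's law: sin 6.9°/V₁ = sin 28.0°/V₂.
V₂ = V₁·sin 28.0°/sin 6.9° = 1209 × 3.9078 = 4724.54 m/s.

4720 m/s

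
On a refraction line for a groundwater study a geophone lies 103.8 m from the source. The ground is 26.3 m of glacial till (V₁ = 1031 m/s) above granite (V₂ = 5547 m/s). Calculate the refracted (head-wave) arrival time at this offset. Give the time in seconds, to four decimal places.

t = x/V₂ + 2h·√(V₂²−V₁²)/(V₁V₂).
√(V₂²−V₁²) = √(5547²−1031²) = 5450.3 m/s; delay term = 2·26.3·5450.3/(1031·5547) = 0.05013 s.
t = 103.8/5547 + 0.05013 = 0.06884 s.

0.0688 s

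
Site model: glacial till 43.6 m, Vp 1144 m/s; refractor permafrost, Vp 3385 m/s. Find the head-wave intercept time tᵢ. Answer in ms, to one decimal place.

θ_c = arcsin(V₁/V₂) = arcsin(1144/3385) = 19.75°; cos θ_c = 0.9412.
tᵢ = 2h·cos θ_c / V₁ = 2·43.6·0.9412 / 1144 = 0.07174 s.

71.7 ms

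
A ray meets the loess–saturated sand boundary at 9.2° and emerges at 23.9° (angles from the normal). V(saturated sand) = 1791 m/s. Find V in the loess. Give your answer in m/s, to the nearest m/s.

sin 9.2° = 0.1599; sin 23.9° = 0.4051.
V₁ = V₂·(sin θ₁/sin θ₂) = 1791·(0.1599/0.4051) = 706.78 m/s.

707 m/s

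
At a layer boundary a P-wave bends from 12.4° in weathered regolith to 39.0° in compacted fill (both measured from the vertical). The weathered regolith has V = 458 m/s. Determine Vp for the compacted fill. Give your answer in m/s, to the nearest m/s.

1342 m/s

Snell's law: sin 12.4°/V₁ = sin 39.0°/V₂.
V₂ = V₁·sin 39.0°/sin 12.4° = 458 × 2.9307 = 1342.25 m/s.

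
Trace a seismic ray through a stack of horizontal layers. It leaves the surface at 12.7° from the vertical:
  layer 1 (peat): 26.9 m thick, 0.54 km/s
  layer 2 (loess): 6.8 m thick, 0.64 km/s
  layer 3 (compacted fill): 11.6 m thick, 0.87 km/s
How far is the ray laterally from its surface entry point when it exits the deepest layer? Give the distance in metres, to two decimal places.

Ray parameter p = sin 12.7° / 0.54 km/s = 4.0712e-01 s/km.
Layer 1: θ = 12.70°; offset = 26.9·tan 12.70° = 6.0622 m.
Layer 2: sin θ = p·0.64 = 0.2606 → θ = 15.10°; offset = 6.8·tan 15.10° = 1.8352 m.
Layer 3: sin θ = p·0.87 = 0.3542 → θ = 20.74°; offset = 11.6·tan 20.74° = 4.3935 m.
Total horizontal offset = 12.2909 m.

12.29 m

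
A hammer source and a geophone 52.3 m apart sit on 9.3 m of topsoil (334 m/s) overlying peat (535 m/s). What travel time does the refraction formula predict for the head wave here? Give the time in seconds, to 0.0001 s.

t = x/V₂ + 2h·√(V₂²−V₁²)/(V₁V₂).
√(V₂²−V₁²) = √(535²−334²) = 417.9 m/s; delay term = 2·9.3·417.9/(334·535) = 0.04350 s.
t = 52.3/535 + 0.04350 = 0.14126 s.

0.1413 s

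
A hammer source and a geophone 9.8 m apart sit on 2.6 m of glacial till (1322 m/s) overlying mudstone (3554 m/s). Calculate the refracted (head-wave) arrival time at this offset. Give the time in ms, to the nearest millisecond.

6 ms

t = x/V₂ + 2h·√(V₂²−V₁²)/(V₁V₂).
√(V₂²−V₁²) = √(3554²−1322²) = 3299.0 m/s; delay term = 2·2.6·3299.0/(1322·3554) = 0.00365 s.
t = 9.8/3554 + 0.00365 = 0.00641 s.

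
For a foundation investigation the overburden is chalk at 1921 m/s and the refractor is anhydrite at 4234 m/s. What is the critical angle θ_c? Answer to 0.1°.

Critical incidence: sin θ_c = V₁/V₂ = 1921/4234 = 0.4537.
θ_c = arcsin 0.4537 = 26.98°.

27.0°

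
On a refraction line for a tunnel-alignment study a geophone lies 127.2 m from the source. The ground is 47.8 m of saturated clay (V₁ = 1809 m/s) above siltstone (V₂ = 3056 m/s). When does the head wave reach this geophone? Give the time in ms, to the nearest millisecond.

θ_c = arcsin(V₁/V₂) = arcsin(1809/3056) = 36.30°, cos θ_c = 0.8060.
Intercept time tᵢ = 2h cos θ_c / V₁ = 2·47.8·0.8060/1809 = 0.04259 s.
t = x/V₂ + tᵢ = 127.2/3056 + 0.04259 = 0.08422 s.

84 ms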